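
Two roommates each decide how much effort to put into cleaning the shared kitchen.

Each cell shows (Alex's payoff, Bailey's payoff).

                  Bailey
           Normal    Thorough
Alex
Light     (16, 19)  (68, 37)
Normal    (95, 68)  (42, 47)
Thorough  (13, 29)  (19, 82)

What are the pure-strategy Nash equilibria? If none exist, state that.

(Light, Normal): Alex can switch to Normal (16 → 95). Not NE.
(Light, Thorough): Alex gets 68, best alternative 42; Bailey gets 37, best alternative 19. No profitable deviation — NE.
(Normal, Normal): Alex gets 95, best alternative 16; Bailey gets 68, best alternative 47. No profitable deviation — NE.
(Normal, Thorough): Alex can switch to Light (42 → 68). Not NE.
(Thorough, Normal): Alex can switch to Light (13 → 16). Not NE.
(Thorough, Thorough): Alex can switch to Light (19 → 68). Not NE.

(Light, Thorough), (Normal, Normal)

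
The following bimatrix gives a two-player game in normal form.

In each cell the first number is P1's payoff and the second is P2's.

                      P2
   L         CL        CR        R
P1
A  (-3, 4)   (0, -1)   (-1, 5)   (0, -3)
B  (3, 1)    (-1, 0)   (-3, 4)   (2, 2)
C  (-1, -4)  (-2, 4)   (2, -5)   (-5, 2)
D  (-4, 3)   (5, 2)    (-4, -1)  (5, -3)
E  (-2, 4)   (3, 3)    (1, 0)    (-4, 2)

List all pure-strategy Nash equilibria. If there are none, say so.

(A, L): P1 can switch to B (-3 → 3). Not NE.
(A, CL): P1 can switch to D (0 → 5). Not NE.
(A, CR): P1 can switch to C (-1 → 2). Not NE.
(A, R): P1 can switch to B (0 → 2). Not NE.
(B, L): P2 can switch to CR (1 → 4). Not NE.
(B, CL): P1 can switch to A (-1 → 0). Not NE.
(B, CR): P1 can switch to A (-3 → -1). Not NE.
(B, R): P1 can switch to D (2 → 5). Not NE.
(C, L): P1 can switch to B (-1 → 3). Not NE.
(C, CL): P1 can switch to A (-2 → 0). Not NE.
(C, CR): P2 can switch to L (-5 → -4). Not NE.
(C, R): P1 can switch to A (-5 → 0). Not NE.
(The remaining 8 profiles each have a profitable deviation by the same check.)

No pure-strategy Nash equilibrium.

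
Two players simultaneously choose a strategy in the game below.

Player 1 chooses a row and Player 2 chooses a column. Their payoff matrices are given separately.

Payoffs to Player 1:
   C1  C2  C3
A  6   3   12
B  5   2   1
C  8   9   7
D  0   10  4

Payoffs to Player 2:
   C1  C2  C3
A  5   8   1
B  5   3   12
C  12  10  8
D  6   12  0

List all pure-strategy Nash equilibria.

Player 1 against C1: payoffs 6, 5, 8, 0 → best response C.
Player 1 against C2: payoffs 3, 2, 9, 10 → best response D.
Player 1 against C3: payoffs 12, 1, 7, 4 → best response A.
Player 2 against A: payoffs 5, 8, 1 → best response C2.
Player 2 against B: payoffs 5, 3, 12 → best response C3.
Player 2 against C: payoffs 12, 10, 8 → best response C1.
Player 2 against D: payoffs 6, 12, 0 → best response C2.
Mutual best responses: (C, C1); (D, C2).

Pure-strategy Nash equilibria: (C, C1), (D, C2)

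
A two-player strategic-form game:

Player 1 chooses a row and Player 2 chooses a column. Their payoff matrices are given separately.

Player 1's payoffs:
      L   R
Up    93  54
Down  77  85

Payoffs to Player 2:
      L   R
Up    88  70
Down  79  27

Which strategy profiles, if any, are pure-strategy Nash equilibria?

Mark each player's best response to every combination of opponents' strategies; a profile where every player is best-responding is a pure Nash equilibrium.
Player 1 against L: payoffs 93, 77 → best response Up.
Player 1 against R: payoffs 54, 85 → best response Down.
Player 2 against Up: payoffs 88, 70 → best response L.
Player 2 against Down: payoffs 79, 27 → best response L.
Mutual best responses: (Up, L).

Pure NE: (Up, L)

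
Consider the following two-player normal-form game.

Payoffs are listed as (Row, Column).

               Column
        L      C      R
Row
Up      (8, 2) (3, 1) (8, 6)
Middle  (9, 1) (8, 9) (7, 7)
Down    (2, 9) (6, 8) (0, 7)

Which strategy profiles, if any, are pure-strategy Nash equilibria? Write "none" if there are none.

(Up, R) and (Middle, C)

Row against L: payoffs 8, 9, 2 → best response Middle.
Row against C: payoffs 3, 8, 6 → best response Middle.
Row against R: payoffs 8, 7, 0 → best response Up.
Column against Up: payoffs 2, 1, 6 → best response R.
Column against Middle: payoffs 1, 9, 7 → best response C.
Column against Down: payoffs 9, 8, 7 → best response L.
Mutual best responses: (Up, R); (Middle, C).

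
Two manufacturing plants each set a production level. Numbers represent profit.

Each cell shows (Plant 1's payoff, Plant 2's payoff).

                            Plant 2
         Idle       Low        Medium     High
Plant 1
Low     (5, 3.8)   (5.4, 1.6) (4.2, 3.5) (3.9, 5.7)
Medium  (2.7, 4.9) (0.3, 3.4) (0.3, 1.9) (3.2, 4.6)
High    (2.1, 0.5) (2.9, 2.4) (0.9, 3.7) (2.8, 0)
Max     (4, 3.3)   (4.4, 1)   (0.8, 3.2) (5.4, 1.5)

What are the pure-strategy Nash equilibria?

Mark each player's best response to every combination of opponents' strategies; a profile where every player is best-responding is a pure Nash equilibrium.
Plant 1 against Idle: payoffs 5, 2.7, 2.1, 4 → best response Low.
Plant 1 against Low: payoffs 5.4, 0.3, 2.9, 4.4 → best response Low.
Plant 1 against Medium: payoffs 4.2, 0.3, 0.9, 0.8 → best response Low.
Plant 1 against High: payoffs 3.9, 3.2, 2.8, 5.4 → best response Max.
Plant 2 against Low: payoffs 3.8, 1.6, 3.5, 5.7 → best response High.
Plant 2 against Medium: payoffs 4.9, 3.4, 1.9, 4.6 → best response Idle.
Plant 2 against High: payoffs 0.5, 2.4, 3.7, 0 → best response Medium.
Plant 2 against Max: payoffs 3.3, 1, 3.2, 1.5 → best response Idle.
No profile is a mutual best response for all players.

none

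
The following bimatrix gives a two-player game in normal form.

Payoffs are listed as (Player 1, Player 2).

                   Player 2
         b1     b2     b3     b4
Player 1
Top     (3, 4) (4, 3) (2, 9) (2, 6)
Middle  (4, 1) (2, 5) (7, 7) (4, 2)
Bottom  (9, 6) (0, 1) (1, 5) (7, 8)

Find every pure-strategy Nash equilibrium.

The pure Nash equilibria are (Middle, b3) and (Bottom, b4).

(Top, b1): Player 1 can switch to Middle (3 → 4). Not NE.
(Top, b2): Player 2 can switch to b1 (3 → 4). Not NE.
(Top, b3): Player 1 can switch to Middle (2 → 7). Not NE.
(Top, b4): Player 1 can switch to Middle (2 → 4). Not NE.
(Middle, b1): Player 1 can switch to Bottom (4 → 9). Not NE.
(Middle, b2): Player 1 can switch to Top (2 → 4). Not NE.
(Middle, b3): Player 1 gets 7, best alternative 2; Player 2 gets 7, best alternative 5. No profitable deviation — NE.
(Middle, b4): Player 1 can switch to Bottom (4 → 7). Not NE.
(Bottom, b1): Player 2 can switch to b4 (6 → 8). Not NE.
(Bottom, b2): Player 1 can switch to Top (0 → 4). Not NE.
(Bottom, b3): Player 1 can switch to Top (1 → 2). Not NE.
(Bottom, b4): Player 1 gets 7, best alternative 4; Player 2 gets 8, best alternative 6. No profitable deviation — NE.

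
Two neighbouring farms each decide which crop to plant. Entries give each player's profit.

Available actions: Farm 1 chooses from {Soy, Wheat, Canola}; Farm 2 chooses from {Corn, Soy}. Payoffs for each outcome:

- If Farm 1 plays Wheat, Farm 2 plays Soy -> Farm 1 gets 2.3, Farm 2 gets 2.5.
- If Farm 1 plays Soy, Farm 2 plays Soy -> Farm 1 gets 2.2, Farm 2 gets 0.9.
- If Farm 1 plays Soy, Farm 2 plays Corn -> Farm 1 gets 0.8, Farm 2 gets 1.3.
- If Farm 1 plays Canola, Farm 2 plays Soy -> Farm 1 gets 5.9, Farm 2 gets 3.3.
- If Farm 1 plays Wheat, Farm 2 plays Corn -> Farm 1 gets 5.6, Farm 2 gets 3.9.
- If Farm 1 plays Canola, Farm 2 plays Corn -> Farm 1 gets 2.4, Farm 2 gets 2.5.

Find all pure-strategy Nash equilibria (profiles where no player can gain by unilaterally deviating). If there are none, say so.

Farm 1 against Corn: payoffs 0.8, 5.6, 2.4 → best response Wheat.
Farm 1 against Soy: payoffs 2.2, 2.3, 5.9 → best response Canola.
Farm 2 against Soy: payoffs 1.3, 0.9 → best response Corn.
Farm 2 against Wheat: payoffs 3.9, 2.5 → best response Corn.
Farm 2 against Canola: payoffs 2.5, 3.3 → best response Soy.
Mutual best responses: (Wheat, Corn); (Canola, Soy).

(Wheat, Corn); (Canola, Soy)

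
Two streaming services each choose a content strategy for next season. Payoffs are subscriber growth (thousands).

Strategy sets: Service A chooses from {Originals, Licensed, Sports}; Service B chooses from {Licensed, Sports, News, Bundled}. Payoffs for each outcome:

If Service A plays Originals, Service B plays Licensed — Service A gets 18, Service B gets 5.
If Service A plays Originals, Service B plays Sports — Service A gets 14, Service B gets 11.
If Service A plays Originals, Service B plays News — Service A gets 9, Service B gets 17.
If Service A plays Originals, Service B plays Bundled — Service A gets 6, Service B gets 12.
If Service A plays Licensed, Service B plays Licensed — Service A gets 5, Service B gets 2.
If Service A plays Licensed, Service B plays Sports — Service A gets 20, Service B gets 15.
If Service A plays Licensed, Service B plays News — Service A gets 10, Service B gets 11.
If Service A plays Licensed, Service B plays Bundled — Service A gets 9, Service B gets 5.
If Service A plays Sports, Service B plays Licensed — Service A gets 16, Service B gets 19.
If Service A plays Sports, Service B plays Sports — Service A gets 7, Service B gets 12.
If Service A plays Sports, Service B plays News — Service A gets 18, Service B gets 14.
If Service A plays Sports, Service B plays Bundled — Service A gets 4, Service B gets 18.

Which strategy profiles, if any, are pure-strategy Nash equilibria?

(Originals, Licensed): Service B can switch to Sports (5 → 11). Not NE.
(Originals, Sports): Service A can switch to Licensed (14 → 20). Not NE.
(Originals, News): Service A can switch to Licensed (9 → 10). Not NE.
(Originals, Bundled): Service A can switch to Licensed (6 → 9). Not NE.
(Licensed, Licensed): Service A can switch to Originals (5 → 18). Not NE.
(Licensed, Sports): Service A gets 20, best alternative 14; Service B gets 15, best alternative 11. No profitable deviation — NE.
(Licensed, News): Service A can switch to Sports (10 → 18). Not NE.
(Licensed, Bundled): Service B can switch to Sports (5 → 15). Not NE.
(Sports, Licensed): Service A can switch to Originals (16 → 18). Not NE.
(The remaining 3 profiles each have a profitable deviation by the same check.)

(Licensed, Sports)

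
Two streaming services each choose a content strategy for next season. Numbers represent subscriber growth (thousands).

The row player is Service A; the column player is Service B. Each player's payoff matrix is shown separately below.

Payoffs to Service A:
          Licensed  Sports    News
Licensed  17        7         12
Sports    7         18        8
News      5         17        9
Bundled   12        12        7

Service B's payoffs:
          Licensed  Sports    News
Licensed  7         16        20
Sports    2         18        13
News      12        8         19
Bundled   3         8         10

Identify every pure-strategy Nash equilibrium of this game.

(Licensed, News); (Sports, Sports)

(Licensed, Licensed): Service B can switch to Sports (7 → 16). Not NE.
(Licensed, Sports): Service A can switch to Sports (7 → 18). Not NE.
(Licensed, News): Service A gets 12, best alternative 9; Service B gets 20, best alternative 16. No profitable deviation — NE.
(Sports, Licensed): Service A can switch to Licensed (7 → 17). Not NE.
(Sports, Sports): Service A gets 18, best alternative 17; Service B gets 18, best alternative 13. No profitable deviation — NE.
(Sports, News): Service A can switch to Licensed (8 → 12). Not NE.
(News, Licensed): Service A can switch to Licensed (5 → 17). Not NE.
(News, Sports): Service A can switch to Sports (17 → 18). Not NE.
(News, News): Service A can switch to Licensed (9 → 12). Not NE.
(Bundled, Licensed): Service A can switch to Licensed (12 → 17). Not NE.
(The remaining 2 profiles each have a profitable deviation by the same check.)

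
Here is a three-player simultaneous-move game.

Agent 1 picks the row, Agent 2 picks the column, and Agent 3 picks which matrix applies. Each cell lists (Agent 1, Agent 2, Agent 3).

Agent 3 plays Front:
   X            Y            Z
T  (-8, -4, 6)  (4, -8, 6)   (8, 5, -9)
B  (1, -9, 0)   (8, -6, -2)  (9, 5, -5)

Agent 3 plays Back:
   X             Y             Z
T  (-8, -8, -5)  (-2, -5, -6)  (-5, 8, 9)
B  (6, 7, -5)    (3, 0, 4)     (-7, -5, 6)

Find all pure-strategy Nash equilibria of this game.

The unique pure-strategy Nash equilibrium is (T, Z, Back).

Check each profile: it is a Nash equilibrium iff no player can strictly gain by switching unilaterally.
(T, X, Front): Agent 1 can switch to B (-8 → 1). Not NE.
(T, X, Back): Agent 1 can switch to B (-8 → 6). Not NE.
(T, Y, Front): Agent 1 can switch to B (4 → 8). Not NE.
(T, Y, Back): Agent 1 can switch to B (-2 → 3). Not NE.
(T, Z, Front): Agent 1 can switch to B (8 → 9). Not NE.
(T, Z, Back): Agent 1 gets -5, best alternative -7; Agent 2 gets 8, best alternative -5; Agent 3 gets 9, best alternative -9. No profitable deviation — NE.
(B, X, Front): Agent 2 can switch to Y (-9 → -6). Not NE.
(B, X, Back): Agent 3 can switch to Front (-5 → 0). Not NE.
(B, Y, Front): Agent 2 can switch to Z (-6 → 5). Not NE.
(B, Y, Back): Agent 2 can switch to X (0 → 7). Not NE.
(B, Z, Front): Agent 3 can switch to Back (-5 → 6). Not NE.
(B, Z, Back): Agent 1 can switch to T (-7 → -5). Not NE.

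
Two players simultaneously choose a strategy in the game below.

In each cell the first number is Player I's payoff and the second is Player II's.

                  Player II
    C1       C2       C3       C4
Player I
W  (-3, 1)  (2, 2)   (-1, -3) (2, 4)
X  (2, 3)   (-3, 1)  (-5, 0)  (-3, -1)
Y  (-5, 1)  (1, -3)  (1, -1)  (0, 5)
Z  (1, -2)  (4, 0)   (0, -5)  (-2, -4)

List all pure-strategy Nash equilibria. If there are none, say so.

(W, C4), (X, C1), (Z, C2)

Player I against C1: payoffs -3, 2, -5, 1 → best response X.
Player I against C2: payoffs 2, -3, 1, 4 → best response Z.
Player I against C3: payoffs -1, -5, 1, 0 → best response Y.
Player I against C4: payoffs 2, -3, 0, -2 → best response W.
Player II against W: payoffs 1, 2, -3, 4 → best response C4.
Player II against X: payoffs 3, 1, 0, -1 → best response C1.
Player II against Y: payoffs 1, -3, -1, 5 → best response C4.
Player II against Z: payoffs -2, 0, -5, -4 → best response C2.
Mutual best responses: (W, C4); (X, C1); (Z, C2).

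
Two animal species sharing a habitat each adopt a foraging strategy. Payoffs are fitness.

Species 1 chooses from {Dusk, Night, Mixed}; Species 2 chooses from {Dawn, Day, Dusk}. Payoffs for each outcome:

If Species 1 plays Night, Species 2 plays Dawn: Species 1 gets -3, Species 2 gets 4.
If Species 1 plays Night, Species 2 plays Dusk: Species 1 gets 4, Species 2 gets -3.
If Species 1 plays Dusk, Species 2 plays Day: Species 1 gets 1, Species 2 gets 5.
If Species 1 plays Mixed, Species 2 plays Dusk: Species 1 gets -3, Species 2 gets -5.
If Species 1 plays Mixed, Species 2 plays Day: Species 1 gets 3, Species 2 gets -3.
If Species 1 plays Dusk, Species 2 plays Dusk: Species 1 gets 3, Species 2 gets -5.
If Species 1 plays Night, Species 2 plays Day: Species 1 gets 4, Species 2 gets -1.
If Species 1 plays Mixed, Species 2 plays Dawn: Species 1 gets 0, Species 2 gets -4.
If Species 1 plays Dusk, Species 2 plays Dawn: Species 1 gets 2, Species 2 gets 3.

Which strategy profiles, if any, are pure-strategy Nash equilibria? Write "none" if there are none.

There is no pure-strategy Nash equilibrium.

Species 1 against Dawn: payoffs 2, -3, 0 → best response Dusk.
Species 1 against Day: payoffs 1, 4, 3 → best response Night.
Species 1 against Dusk: payoffs 3, 4, -3 → best response Night.
Species 2 against Dusk: payoffs 3, 5, -5 → best response Day.
Species 2 against Night: payoffs 4, -1, -3 → best response Dawn.
Species 2 against Mixed: payoffs -4, -3, -5 → best response Day.
No profile is a mutual best response for all players.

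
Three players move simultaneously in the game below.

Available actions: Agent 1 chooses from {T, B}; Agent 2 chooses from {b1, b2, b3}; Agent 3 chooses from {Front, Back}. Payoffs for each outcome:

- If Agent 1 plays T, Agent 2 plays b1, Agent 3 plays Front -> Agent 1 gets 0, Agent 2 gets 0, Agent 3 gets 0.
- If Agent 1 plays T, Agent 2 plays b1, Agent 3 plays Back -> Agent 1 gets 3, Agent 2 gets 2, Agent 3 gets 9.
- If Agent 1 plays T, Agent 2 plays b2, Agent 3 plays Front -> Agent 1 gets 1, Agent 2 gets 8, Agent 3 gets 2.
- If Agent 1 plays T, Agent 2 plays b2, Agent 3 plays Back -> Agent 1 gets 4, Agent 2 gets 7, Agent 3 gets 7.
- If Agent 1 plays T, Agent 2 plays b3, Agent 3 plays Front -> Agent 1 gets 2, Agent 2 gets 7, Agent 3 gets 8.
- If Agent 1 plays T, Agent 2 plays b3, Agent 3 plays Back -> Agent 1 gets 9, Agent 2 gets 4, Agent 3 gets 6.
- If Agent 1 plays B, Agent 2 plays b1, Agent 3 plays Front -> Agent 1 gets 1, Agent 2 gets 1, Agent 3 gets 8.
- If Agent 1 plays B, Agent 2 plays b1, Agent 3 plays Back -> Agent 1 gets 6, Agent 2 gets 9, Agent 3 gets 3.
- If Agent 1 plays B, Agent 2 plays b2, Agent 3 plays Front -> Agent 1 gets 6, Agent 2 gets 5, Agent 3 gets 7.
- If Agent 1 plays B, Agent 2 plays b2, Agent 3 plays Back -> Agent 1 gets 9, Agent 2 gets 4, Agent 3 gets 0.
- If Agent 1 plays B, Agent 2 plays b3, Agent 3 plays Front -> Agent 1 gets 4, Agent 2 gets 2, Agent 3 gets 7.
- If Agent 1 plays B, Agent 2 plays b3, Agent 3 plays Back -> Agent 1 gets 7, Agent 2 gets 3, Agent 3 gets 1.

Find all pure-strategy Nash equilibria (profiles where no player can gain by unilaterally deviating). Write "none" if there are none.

(B, b2, Front)

Check each profile: it is a Nash equilibrium iff no player can strictly gain by switching unilaterally.
(T, b1, Front): Agent 1 can switch to B (0 → 1). Not NE.
(T, b1, Back): Agent 1 can switch to B (3 → 6). Not NE.
(T, b2, Front): Agent 1 can switch to B (1 → 6). Not NE.
(T, b2, Back): Agent 1 can switch to B (4 → 9). Not NE.
(T, b3, Front): Agent 1 can switch to B (2 → 4). Not NE.
(T, b3, Back): Agent 2 can switch to b2 (4 → 7). Not NE.
(B, b1, Front): Agent 2 can switch to b2 (1 → 5). Not NE.
(B, b1, Back): Agent 3 can switch to Front (3 → 8). Not NE.
(B, b2, Front): Agent 1 gets 6, best alternative 1; Agent 2 gets 5, best alternative 2; Agent 3 gets 7, best alternative 0. No profitable deviation — NE.
(B, b2, Back): Agent 2 can switch to b1 (4 → 9). Not NE.
(B, b3, Front): Agent 2 can switch to b2 (2 → 5). Not NE.
(B, b3, Back): Agent 1 can switch to T (7 → 9). Not NE.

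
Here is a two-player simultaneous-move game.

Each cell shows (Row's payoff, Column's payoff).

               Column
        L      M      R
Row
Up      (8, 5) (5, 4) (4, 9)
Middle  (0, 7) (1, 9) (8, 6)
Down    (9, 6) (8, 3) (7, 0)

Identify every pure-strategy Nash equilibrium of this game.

Row against L: payoffs 8, 0, 9 → best response Down.
Row against M: payoffs 5, 1, 8 → best response Down.
Row against R: payoffs 4, 8, 7 → best response Middle.
Column against Up: payoffs 5, 4, 9 → best response R.
Column against Middle: payoffs 7, 9, 6 → best response M.
Column against Down: payoffs 6, 3, 0 → best response L.
Mutual best responses: (Down, L).

The unique pure-strategy Nash equilibrium is (Down, L).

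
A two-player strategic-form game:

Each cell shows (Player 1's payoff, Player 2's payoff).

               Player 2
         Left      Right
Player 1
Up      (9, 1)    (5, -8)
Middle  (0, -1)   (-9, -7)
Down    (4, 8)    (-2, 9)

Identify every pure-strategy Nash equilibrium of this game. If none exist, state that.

(Up, Left)

Mark each player's best response to every combination of opponents' strategies; a profile where every player is best-responding is a pure Nash equilibrium.
Player 1 against Left: payoffs 9, 0, 4 → best response Up.
Player 1 against Right: payoffs 5, -9, -2 → best response Up.
Player 2 against Up: payoffs 1, -8 → best response Left.
Player 2 against Middle: payoffs -1, -7 → best response Left.
Player 2 against Down: payoffs 8, 9 → best response Right.
Mutual best responses: (Up, Left).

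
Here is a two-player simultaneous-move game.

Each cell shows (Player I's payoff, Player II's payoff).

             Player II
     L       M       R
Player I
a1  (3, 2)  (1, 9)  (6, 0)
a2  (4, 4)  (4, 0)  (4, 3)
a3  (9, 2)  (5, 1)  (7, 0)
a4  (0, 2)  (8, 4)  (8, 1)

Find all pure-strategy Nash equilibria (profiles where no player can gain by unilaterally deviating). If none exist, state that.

The pure Nash equilibria are (a3, L) and (a4, M).

(a1, L): Player I can switch to a2 (3 → 4). Not NE.
(a1, M): Player I can switch to a2 (1 → 4). Not NE.
(a1, R): Player I can switch to a3 (6 → 7). Not NE.
(a2, L): Player I can switch to a3 (4 → 9). Not NE.
(a2, M): Player I can switch to a3 (4 → 5). Not NE.
(a2, R): Player I can switch to a1 (4 → 6). Not NE.
(a3, L): Player I gets 9, best alternative 4; Player II gets 2, best alternative 1. No profitable deviation — NE.
(a4, M): Player I gets 8, best alternative 5; Player II gets 4, best alternative 2. No profitable deviation — NE.
(The remaining 4 profiles each have a profitable deviation by the same check.)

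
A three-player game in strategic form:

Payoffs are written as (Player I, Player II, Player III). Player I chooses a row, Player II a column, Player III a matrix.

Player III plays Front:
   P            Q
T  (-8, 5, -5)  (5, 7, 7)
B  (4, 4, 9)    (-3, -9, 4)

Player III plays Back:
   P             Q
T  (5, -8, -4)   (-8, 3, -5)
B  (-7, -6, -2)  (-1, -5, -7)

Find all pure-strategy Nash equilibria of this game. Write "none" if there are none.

Pure-strategy Nash equilibria: (T, Q, Front), (B, P, Front)

For each player, find the best response to each opponent profile; mutual best responses are the pure NE.
Player I against (P, Front): payoffs -8, 4 → best response B.
Player I against (P, Back): payoffs 5, -7 → best response T.
Player I against (Q, Front): payoffs 5, -3 → best response T.
Player I against (Q, Back): payoffs -8, -1 → best response B.
Player II against (T, Front): payoffs 5, 7 → best response Q.
Player II against (T, Back): payoffs -8, 3 → best response Q.
Player II against (B, Front): payoffs 4, -9 → best response P.
Player II against (B, Back): payoffs -6, -5 → best response Q.
Player III against (T, P): payoffs -5, -4 → best response Back.
Player III against (T, Q): payoffs 7, -5 → best response Front.
Player III against (B, P): payoffs 9, -2 → best response Front.
Player III against (B, Q): payoffs 4, -7 → best response Front.
Mutual best responses: (T, Q, Front); (B, P, Front).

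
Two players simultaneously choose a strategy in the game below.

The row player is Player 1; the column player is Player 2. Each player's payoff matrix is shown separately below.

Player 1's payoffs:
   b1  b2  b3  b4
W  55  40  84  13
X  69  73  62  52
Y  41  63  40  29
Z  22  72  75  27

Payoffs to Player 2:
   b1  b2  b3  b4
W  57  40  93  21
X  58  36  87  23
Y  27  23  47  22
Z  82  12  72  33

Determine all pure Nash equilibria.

(W, b1): Player 1 can switch to X (55 → 69). Not NE.
(W, b2): Player 1 can switch to X (40 → 73). Not NE.
(W, b3): Player 1 gets 84, best alternative 75; Player 2 gets 93, best alternative 57. No profitable deviation — NE.
(W, b4): Player 1 can switch to X (13 → 52). Not NE.
(X, b1): Player 2 can switch to b3 (58 → 87). Not NE.
(X, b2): Player 2 can switch to b1 (36 → 58). Not NE.
(X, b3): Player 1 can switch to W (62 → 84). Not NE.
(The remaining 9 profiles each have a profitable deviation by the same check.)

Pure NE: (W, b3)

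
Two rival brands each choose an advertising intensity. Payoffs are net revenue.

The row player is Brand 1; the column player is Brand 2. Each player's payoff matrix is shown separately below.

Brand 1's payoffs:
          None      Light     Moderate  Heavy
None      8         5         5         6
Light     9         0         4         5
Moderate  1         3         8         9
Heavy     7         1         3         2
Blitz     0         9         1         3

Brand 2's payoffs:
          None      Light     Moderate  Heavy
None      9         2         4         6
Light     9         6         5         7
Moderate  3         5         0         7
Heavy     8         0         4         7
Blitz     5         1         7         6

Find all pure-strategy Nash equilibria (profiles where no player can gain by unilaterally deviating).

(Light, None); (Moderate, Heavy)

Brand 1 against None: payoffs 8, 9, 1, 7, 0 → best response Light.
Brand 1 against Light: payoffs 5, 0, 3, 1, 9 → best response Blitz.
Brand 1 against Moderate: payoffs 5, 4, 8, 3, 1 → best response Moderate.
Brand 1 against Heavy: payoffs 6, 5, 9, 2, 3 → best response Moderate.
Brand 2 against None: payoffs 9, 2, 4, 6 → best response None.
Brand 2 against Light: payoffs 9, 6, 5, 7 → best response None.
Brand 2 against Moderate: payoffs 3, 5, 0, 7 → best response Heavy.
Brand 2 against Heavy: payoffs 8, 0, 4, 7 → best response None.
Brand 2 against Blitz: payoffs 5, 1, 7, 6 → best response Moderate.
Mutual best responses: (Light, None); (Moderate, Heavy).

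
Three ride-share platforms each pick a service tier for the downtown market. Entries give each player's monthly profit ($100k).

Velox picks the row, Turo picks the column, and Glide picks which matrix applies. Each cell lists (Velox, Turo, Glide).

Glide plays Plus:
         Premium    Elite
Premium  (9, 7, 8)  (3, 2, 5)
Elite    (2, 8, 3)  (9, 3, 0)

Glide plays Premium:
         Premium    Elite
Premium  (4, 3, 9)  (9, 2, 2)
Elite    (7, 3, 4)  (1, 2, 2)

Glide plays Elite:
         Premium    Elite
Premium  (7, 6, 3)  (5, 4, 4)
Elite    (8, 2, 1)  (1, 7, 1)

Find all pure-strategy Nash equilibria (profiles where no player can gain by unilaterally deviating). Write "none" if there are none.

(Elite, Premium, Premium)

(Premium, Premium, Plus): Glide can switch to Premium (8 → 9). Not NE.
(Premium, Premium, Premium): Velox can switch to Elite (4 → 7). Not NE.
(Premium, Premium, Elite): Velox can switch to Elite (7 → 8). Not NE.
(Premium, Elite, Plus): Velox can switch to Elite (3 → 9). Not NE.
(Premium, Elite, Premium): Turo can switch to Premium (2 → 3). Not NE.
(Premium, Elite, Elite): Turo can switch to Premium (4 → 6). Not NE.
(Elite, Premium, Plus): Velox can switch to Premium (2 → 9). Not NE.
(Elite, Premium, Premium): Velox gets 7, best alternative 4; Turo gets 3, best alternative 2; Glide gets 4, best alternative 3. No profitable deviation — NE.
(Elite, Premium, Elite): Turo can switch to Elite (2 → 7). Not NE.
(Elite, Elite, Plus): Turo can switch to Premium (3 → 8). Not NE.
(Elite, Elite, Premium): Velox can switch to Premium (1 → 9). Not NE.
(Elite, Elite, Elite): Velox can switch to Premium (1 → 5). Not NE.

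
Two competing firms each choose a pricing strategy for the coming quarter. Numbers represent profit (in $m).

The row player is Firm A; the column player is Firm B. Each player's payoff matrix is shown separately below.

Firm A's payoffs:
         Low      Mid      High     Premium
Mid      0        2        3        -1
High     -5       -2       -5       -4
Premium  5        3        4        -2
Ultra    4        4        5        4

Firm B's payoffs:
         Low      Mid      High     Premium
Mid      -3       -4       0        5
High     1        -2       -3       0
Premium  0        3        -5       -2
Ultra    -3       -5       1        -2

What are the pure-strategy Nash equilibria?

(Ultra, High)

Mark each player's best response to every combination of opponents' strategies; a profile where every player is best-responding is a pure Nash equilibrium.
Firm A against Low: payoffs 0, -5, 5, 4 → best response Premium.
Firm A against Mid: payoffs 2, -2, 3, 4 → best response Ultra.
Firm A against High: payoffs 3, -5, 4, 5 → best response Ultra.
Firm A against Premium: payoffs -1, -4, -2, 4 → best response Ultra.
Firm B against Mid: payoffs -3, -4, 0, 5 → best response Premium.
Firm B against High: payoffs 1, -2, -3, 0 → best response Low.
Firm B against Premium: payoffs 0, 3, -5, -2 → best response Mid.
Firm B against Ultra: payoffs -3, -5, 1, -2 → best response High.
Mutual best responses: (Ultra, High).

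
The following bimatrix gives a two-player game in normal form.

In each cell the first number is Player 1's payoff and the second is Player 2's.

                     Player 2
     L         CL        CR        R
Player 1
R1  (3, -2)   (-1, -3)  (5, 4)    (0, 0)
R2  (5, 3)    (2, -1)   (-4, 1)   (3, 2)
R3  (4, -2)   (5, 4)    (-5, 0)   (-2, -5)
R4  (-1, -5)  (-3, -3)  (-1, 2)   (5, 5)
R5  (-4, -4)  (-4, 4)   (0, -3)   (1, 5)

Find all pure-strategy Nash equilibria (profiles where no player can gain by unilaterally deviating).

The pure Nash equilibria are (R1, CR); (R2, L); (R3, CL); (R4, R).

Player 1 against L: payoffs 3, 5, 4, -1, -4 → best response R2.
Player 1 against CL: payoffs -1, 2, 5, -3, -4 → best response R3.
Player 1 against CR: payoffs 5, -4, -5, -1, 0 → best response R1.
Player 1 against R: payoffs 0, 3, -2, 5, 1 → best response R4.
Player 2 against R1: payoffs -2, -3, 4, 0 → best response CR.
Player 2 against R2: payoffs 3, -1, 1, 2 → best response L.
Player 2 against R3: payoffs -2, 4, 0, -5 → best response CL.
Player 2 against R4: payoffs -5, -3, 2, 5 → best response R.
Player 2 against R5: payoffs -4, 4, -3, 5 → best response R.
Mutual best responses: (R1, CR); (R2, L); (R3, CL); (R4, R).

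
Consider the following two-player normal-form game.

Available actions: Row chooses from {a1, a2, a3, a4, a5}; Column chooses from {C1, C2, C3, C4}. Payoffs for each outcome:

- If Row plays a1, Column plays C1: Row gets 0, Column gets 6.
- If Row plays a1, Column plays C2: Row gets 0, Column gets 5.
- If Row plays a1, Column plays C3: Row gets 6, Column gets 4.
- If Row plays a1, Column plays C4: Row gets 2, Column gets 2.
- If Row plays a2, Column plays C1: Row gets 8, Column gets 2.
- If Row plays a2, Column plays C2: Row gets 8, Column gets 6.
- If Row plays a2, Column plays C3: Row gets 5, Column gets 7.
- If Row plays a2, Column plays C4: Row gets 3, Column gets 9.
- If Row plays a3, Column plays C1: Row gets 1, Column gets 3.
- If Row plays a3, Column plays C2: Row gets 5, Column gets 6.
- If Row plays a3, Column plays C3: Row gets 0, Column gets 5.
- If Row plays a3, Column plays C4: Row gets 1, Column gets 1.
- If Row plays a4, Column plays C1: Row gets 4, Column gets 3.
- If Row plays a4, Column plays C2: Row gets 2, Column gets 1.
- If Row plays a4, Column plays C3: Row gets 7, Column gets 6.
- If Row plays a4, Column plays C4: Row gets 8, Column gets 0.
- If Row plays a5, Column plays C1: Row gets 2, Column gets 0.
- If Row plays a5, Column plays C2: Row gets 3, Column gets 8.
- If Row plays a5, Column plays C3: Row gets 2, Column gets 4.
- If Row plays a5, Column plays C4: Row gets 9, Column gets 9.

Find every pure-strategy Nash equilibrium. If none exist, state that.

(a4, C3), (a5, C4)

Row against C1: payoffs 0, 8, 1, 4, 2 → best response a2.
Row against C2: payoffs 0, 8, 5, 2, 3 → best response a2.
Row against C3: payoffs 6, 5, 0, 7, 2 → best response a4.
Row against C4: payoffs 2, 3, 1, 8, 9 → best response a5.
Column against a1: payoffs 6, 5, 4, 2 → best response C1.
Column against a2: payoffs 2, 6, 7, 9 → best response C4.
Column against a3: payoffs 3, 6, 5, 1 → best response C2.
Column against a4: payoffs 3, 1, 6, 0 → best response C3.
Column against a5: payoffs 0, 8, 4, 9 → best response C4.
Mutual best responses: (a4, C3); (a5, C4).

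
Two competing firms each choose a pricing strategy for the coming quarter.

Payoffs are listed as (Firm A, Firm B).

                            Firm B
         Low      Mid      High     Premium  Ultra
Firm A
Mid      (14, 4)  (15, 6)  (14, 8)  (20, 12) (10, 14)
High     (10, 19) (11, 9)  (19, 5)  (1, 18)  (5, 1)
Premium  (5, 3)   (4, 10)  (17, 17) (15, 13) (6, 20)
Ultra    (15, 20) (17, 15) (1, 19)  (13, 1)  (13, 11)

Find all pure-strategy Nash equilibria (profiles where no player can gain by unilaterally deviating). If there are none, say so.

(Ultra, Low)

Mark each player's best response to every combination of opponents' strategies; a profile where every player is best-responding is a pure Nash equilibrium.
Firm A against Low: payoffs 14, 10, 5, 15 → best response Ultra.
Firm A against Mid: payoffs 15, 11, 4, 17 → best response Ultra.
Firm A against High: payoffs 14, 19, 17, 1 → best response High.
Firm A against Premium: payoffs 20, 1, 15, 13 → best response Mid.
Firm A against Ultra: payoffs 10, 5, 6, 13 → best response Ultra.
Firm B against Mid: payoffs 4, 6, 8, 12, 14 → best response Ultra.
Firm B against High: payoffs 19, 9, 5, 18, 1 → best response Low.
Firm B against Premium: payoffs 3, 10, 17, 13, 20 → best response Ultra.
Firm B against Ultra: payoffs 20, 15, 19, 1, 11 → best response Low.
Mutual best responses: (Ultra, Low).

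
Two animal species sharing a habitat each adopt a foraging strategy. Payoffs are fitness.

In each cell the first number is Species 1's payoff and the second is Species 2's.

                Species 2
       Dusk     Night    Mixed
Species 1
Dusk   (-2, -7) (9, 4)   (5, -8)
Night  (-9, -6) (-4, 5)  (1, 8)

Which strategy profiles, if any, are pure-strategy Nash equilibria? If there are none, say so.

For each player, find the best response to each opponent profile; mutual best responses are the pure NE.
Species 1 against Dusk: payoffs -2, -9 → best response Dusk.
Species 1 against Night: payoffs 9, -4 → best response Dusk.
Species 1 against Mixed: payoffs 5, 1 → best response Dusk.
Species 2 against Dusk: payoffs -7, 4, -8 → best response Night.
Species 2 against Night: payoffs -6, 5, 8 → best response Mixed.
Mutual best responses: (Dusk, Night).

The unique pure-strategy Nash equilibrium is (Dusk, Night).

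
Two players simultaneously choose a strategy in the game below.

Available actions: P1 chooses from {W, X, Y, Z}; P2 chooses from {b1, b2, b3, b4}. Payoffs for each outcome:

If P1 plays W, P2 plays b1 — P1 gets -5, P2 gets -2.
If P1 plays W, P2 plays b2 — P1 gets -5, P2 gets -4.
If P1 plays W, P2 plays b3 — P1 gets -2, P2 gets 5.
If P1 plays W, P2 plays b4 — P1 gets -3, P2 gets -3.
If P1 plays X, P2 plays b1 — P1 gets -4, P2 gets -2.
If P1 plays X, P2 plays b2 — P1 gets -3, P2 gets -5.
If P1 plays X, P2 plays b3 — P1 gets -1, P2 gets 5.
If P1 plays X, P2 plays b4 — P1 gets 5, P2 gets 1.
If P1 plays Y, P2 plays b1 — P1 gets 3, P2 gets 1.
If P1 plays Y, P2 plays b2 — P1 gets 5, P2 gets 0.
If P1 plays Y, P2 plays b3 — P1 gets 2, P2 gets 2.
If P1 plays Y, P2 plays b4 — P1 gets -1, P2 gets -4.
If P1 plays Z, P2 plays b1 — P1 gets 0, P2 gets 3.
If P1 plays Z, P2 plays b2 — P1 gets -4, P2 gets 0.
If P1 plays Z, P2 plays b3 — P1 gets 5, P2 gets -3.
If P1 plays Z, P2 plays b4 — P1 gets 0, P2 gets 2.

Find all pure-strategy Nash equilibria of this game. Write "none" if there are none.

There is no pure-strategy Nash equilibrium.

(W, b1): P1 can switch to X (-5 → -4). Not NE.
(W, b2): P1 can switch to X (-5 → -3). Not NE.
(W, b3): P1 can switch to X (-2 → -1). Not NE.
(W, b4): P1 can switch to X (-3 → 5). Not NE.
(X, b1): P1 can switch to Y (-4 → 3). Not NE.
(X, b2): P1 can switch to Y (-3 → 5). Not NE.
(The remaining 10 profiles each have a profitable deviation by the same check.)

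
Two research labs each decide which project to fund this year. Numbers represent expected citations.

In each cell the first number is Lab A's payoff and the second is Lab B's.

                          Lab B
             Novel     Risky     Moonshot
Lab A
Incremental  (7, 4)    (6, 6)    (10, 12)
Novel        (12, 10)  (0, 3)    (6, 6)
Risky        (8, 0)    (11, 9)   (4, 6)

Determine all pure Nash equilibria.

(Incremental, Novel): Lab A can switch to Novel (7 → 12). Not NE.
(Incremental, Risky): Lab A can switch to Risky (6 → 11). Not NE.
(Incremental, Moonshot): Lab A gets 10, best alternative 6; Lab B gets 12, best alternative 6. No profitable deviation — NE.
(Novel, Novel): Lab A gets 12, best alternative 8; Lab B gets 10, best alternative 6. No profitable deviation — NE.
(Novel, Risky): Lab A can switch to Incremental (0 → 6). Not NE.
(Novel, Moonshot): Lab A can switch to Incremental (6 → 10). Not NE.
(Risky, Novel): Lab A can switch to Novel (8 → 12). Not NE.
(Risky, Risky): Lab A gets 11, best alternative 6; Lab B gets 9, best alternative 6. No profitable deviation — NE.
(Risky, Moonshot): Lab A can switch to Incremental (4 → 10). Not NE.

The pure Nash equilibria are (Incremental, Moonshot) and (Novel, Novel) and (Risky, Risky).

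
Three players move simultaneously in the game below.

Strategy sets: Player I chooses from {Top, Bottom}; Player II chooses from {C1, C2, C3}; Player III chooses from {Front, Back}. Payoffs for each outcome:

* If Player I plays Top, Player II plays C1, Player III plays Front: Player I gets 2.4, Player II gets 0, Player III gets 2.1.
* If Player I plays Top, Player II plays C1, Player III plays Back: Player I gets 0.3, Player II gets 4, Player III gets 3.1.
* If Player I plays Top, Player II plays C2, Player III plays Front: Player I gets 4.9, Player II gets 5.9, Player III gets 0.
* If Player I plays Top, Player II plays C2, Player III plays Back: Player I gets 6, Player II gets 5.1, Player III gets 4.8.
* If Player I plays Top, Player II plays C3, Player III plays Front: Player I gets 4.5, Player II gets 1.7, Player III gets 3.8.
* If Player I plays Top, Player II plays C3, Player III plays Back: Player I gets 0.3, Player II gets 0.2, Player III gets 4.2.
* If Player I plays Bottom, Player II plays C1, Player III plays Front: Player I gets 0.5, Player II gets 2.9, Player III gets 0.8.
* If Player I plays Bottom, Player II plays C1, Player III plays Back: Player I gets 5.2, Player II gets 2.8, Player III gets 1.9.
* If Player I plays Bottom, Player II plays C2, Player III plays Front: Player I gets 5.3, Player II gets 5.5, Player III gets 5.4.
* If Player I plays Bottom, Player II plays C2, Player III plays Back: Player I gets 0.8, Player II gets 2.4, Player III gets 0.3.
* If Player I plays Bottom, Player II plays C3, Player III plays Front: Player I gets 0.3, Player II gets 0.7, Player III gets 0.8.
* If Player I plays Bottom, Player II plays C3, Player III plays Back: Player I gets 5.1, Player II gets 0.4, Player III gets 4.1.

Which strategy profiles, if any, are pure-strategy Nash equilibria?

The pure Nash equilibria are (Top, C2, Back); (Bottom, C1, Back); (Bottom, C2, Front).

For each player, find the best response to each opponent profile; mutual best responses are the pure NE.
Player I against (C1, Front): payoffs 2.4, 0.5 → best response Top.
Player I against (C1, Back): payoffs 0.3, 5.2 → best response Bottom.
Player I against (C2, Front): payoffs 4.9, 5.3 → best response Bottom.
Player I against (C2, Back): payoffs 6, 0.8 → best response Top.
Player I against (C3, Front): payoffs 4.5, 0.3 → best response Top.
Player I against (C3, Back): payoffs 0.3, 5.1 → best response Bottom.
Player II against (Top, Front): payoffs 0, 5.9, 1.7 → best response C2.
Player II against (Top, Back): payoffs 4, 5.1, 0.2 → best response C2.
Player II against (Bottom, Front): payoffs 2.9, 5.5, 0.7 → best response C2.
Player II against (Bottom, Back): payoffs 2.8, 2.4, 0.4 → best response C1.
Player III against (Top, C1): payoffs 2.1, 3.1 → best response Back.
Player III against (Top, C2): payoffs 0, 4.8 → best response Back.
Player III against (Top, C3): payoffs 3.8, 4.2 → best response Back.
Player III against (Bottom, C1): payoffs 0.8, 1.9 → best response Back.
Player III against (Bottom, C2): payoffs 5.4, 0.3 → best response Front.
Player III against (Bottom, C3): payoffs 0.8, 4.1 → best response Back.
Mutual best responses: (Top, C2, Back); (Bottom, C1, Back); (Bottom, C2, Front).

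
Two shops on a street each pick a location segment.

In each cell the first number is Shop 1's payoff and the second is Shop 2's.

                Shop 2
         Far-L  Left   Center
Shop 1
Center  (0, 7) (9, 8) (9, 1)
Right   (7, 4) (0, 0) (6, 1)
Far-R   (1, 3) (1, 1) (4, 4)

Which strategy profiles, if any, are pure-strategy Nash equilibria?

Pure-strategy Nash equilibria: (Center, Left) and (Right, Far-L)

For each player, find the best response to each opponent profile; mutual best responses are the pure NE.
Shop 1 against Far-L: payoffs 0, 7, 1 → best response Right.
Shop 1 against Left: payoffs 9, 0, 1 → best response Center.
Shop 1 against Center: payoffs 9, 6, 4 → best response Center.
Shop 2 against Center: payoffs 7, 8, 1 → best response Left.
Shop 2 against Right: payoffs 4, 0, 1 → best response Far-L.
Shop 2 against Far-R: payoffs 3, 1, 4 → best response Center.
Mutual best responses: (Center, Left); (Right, Far-L).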